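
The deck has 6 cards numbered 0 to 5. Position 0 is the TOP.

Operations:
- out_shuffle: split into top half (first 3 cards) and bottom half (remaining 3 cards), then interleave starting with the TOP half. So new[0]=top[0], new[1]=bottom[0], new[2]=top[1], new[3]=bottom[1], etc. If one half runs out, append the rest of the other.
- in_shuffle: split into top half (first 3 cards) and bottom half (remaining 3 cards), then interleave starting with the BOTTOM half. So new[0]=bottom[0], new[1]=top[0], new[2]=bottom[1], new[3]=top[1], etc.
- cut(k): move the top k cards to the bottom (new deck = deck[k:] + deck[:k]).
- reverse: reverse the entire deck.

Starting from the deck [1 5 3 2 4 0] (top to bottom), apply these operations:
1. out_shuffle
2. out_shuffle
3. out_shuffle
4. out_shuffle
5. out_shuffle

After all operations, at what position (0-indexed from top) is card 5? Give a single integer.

Answer: 2

Derivation:
After op 1 (out_shuffle): [1 2 5 4 3 0]
After op 2 (out_shuffle): [1 4 2 3 5 0]
After op 3 (out_shuffle): [1 3 4 5 2 0]
After op 4 (out_shuffle): [1 5 3 2 4 0]
After op 5 (out_shuffle): [1 2 5 4 3 0]
Card 5 is at position 2.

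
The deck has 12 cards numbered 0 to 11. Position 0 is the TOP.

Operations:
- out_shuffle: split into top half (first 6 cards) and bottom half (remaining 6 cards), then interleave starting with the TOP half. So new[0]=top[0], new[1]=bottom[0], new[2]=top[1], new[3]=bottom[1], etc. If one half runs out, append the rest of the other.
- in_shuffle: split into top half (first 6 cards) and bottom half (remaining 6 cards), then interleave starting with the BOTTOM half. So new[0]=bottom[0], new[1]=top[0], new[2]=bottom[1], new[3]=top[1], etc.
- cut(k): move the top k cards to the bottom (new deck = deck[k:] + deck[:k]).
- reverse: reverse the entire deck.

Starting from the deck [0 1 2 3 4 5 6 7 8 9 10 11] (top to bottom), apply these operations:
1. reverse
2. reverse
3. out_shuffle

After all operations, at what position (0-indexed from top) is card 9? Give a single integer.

Answer: 7

Derivation:
After op 1 (reverse): [11 10 9 8 7 6 5 4 3 2 1 0]
After op 2 (reverse): [0 1 2 3 4 5 6 7 8 9 10 11]
After op 3 (out_shuffle): [0 6 1 7 2 8 3 9 4 10 5 11]
Card 9 is at position 7.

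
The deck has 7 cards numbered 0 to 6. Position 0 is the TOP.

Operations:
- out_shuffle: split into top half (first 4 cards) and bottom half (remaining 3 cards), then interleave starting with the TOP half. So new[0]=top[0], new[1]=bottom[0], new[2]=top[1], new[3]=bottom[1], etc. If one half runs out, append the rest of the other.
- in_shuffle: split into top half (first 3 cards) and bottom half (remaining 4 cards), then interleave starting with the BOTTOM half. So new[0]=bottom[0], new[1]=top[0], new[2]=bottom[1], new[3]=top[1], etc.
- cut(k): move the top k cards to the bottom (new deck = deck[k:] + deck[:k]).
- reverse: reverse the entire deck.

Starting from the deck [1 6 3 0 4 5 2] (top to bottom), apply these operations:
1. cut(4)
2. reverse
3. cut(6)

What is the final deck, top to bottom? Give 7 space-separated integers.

Answer: 4 0 3 6 1 2 5

Derivation:
After op 1 (cut(4)): [4 5 2 1 6 3 0]
After op 2 (reverse): [0 3 6 1 2 5 4]
After op 3 (cut(6)): [4 0 3 6 1 2 5]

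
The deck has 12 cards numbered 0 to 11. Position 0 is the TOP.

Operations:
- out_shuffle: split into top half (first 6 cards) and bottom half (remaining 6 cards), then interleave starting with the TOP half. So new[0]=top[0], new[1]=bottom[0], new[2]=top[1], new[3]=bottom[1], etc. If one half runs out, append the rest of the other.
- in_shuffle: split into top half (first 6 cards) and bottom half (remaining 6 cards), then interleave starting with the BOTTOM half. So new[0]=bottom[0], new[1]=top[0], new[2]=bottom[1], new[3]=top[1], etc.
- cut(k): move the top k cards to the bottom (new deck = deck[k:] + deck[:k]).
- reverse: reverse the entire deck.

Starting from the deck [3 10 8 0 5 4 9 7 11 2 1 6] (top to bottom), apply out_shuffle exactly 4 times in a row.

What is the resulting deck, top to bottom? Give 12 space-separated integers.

Answer: 3 2 7 4 0 10 1 11 9 5 8 6

Derivation:
After op 1 (out_shuffle): [3 9 10 7 8 11 0 2 5 1 4 6]
After op 2 (out_shuffle): [3 0 9 2 10 5 7 1 8 4 11 6]
After op 3 (out_shuffle): [3 7 0 1 9 8 2 4 10 11 5 6]
After op 4 (out_shuffle): [3 2 7 4 0 10 1 11 9 5 8 6]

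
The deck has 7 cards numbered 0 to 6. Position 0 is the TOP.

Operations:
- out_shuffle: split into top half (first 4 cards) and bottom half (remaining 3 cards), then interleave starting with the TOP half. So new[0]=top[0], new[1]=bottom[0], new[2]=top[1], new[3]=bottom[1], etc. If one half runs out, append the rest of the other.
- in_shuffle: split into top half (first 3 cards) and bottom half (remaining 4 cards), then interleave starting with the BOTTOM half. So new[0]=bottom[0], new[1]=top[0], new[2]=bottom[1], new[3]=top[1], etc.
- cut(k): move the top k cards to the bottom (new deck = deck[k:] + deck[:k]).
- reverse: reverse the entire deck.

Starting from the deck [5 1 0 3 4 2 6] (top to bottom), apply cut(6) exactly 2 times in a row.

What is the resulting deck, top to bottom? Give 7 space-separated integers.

Answer: 2 6 5 1 0 3 4

Derivation:
After op 1 (cut(6)): [6 5 1 0 3 4 2]
After op 2 (cut(6)): [2 6 5 1 0 3 4]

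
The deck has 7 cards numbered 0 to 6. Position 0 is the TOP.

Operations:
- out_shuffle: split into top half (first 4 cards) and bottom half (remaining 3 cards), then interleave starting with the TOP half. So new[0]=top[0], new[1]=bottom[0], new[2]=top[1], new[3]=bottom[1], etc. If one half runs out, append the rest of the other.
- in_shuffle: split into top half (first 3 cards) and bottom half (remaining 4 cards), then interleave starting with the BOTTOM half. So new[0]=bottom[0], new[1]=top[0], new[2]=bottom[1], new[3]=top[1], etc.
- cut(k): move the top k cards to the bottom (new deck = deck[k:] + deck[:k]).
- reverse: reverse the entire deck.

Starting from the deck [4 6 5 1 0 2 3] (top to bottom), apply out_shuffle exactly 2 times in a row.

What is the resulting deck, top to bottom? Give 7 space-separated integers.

Answer: 4 5 0 3 6 1 2

Derivation:
After op 1 (out_shuffle): [4 0 6 2 5 3 1]
After op 2 (out_shuffle): [4 5 0 3 6 1 2]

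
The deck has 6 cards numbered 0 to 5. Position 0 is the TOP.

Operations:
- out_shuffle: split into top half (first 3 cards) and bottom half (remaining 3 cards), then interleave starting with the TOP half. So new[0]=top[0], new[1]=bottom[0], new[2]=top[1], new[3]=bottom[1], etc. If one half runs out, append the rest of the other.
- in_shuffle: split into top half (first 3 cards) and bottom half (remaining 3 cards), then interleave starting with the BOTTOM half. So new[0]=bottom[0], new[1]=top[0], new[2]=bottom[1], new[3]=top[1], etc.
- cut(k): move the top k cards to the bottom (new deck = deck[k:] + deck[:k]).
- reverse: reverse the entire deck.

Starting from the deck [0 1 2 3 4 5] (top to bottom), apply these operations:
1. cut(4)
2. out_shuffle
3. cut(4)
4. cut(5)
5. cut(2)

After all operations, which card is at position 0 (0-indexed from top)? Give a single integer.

Answer: 3

Derivation:
After op 1 (cut(4)): [4 5 0 1 2 3]
After op 2 (out_shuffle): [4 1 5 2 0 3]
After op 3 (cut(4)): [0 3 4 1 5 2]
After op 4 (cut(5)): [2 0 3 4 1 5]
After op 5 (cut(2)): [3 4 1 5 2 0]
Position 0: card 3.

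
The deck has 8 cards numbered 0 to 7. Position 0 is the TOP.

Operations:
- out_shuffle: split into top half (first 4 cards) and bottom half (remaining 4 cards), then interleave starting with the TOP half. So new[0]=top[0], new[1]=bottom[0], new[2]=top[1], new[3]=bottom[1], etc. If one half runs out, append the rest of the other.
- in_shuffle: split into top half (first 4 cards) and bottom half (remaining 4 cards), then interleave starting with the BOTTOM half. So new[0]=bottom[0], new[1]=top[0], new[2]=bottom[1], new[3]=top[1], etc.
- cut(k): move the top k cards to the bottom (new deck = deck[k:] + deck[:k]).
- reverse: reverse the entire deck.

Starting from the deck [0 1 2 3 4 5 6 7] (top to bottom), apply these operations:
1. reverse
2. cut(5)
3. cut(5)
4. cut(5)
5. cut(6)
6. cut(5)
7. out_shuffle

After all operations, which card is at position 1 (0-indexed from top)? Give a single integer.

After op 1 (reverse): [7 6 5 4 3 2 1 0]
After op 2 (cut(5)): [2 1 0 7 6 5 4 3]
After op 3 (cut(5)): [5 4 3 2 1 0 7 6]
After op 4 (cut(5)): [0 7 6 5 4 3 2 1]
After op 5 (cut(6)): [2 1 0 7 6 5 4 3]
After op 6 (cut(5)): [5 4 3 2 1 0 7 6]
After op 7 (out_shuffle): [5 1 4 0 3 7 2 6]
Position 1: card 1.

Answer: 1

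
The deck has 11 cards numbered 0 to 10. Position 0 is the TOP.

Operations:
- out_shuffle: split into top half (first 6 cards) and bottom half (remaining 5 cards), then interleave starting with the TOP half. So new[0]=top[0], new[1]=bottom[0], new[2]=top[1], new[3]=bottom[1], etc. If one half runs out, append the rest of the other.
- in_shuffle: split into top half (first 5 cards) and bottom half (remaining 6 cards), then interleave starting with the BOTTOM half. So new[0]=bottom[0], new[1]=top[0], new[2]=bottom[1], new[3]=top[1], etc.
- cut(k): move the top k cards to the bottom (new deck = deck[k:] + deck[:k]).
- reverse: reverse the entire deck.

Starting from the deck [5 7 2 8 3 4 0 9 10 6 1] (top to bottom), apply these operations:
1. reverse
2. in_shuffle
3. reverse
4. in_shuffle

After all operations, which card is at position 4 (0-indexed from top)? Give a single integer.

After op 1 (reverse): [1 6 10 9 0 4 3 8 2 7 5]
After op 2 (in_shuffle): [4 1 3 6 8 10 2 9 7 0 5]
After op 3 (reverse): [5 0 7 9 2 10 8 6 3 1 4]
After op 4 (in_shuffle): [10 5 8 0 6 7 3 9 1 2 4]
Position 4: card 6.

Answer: 6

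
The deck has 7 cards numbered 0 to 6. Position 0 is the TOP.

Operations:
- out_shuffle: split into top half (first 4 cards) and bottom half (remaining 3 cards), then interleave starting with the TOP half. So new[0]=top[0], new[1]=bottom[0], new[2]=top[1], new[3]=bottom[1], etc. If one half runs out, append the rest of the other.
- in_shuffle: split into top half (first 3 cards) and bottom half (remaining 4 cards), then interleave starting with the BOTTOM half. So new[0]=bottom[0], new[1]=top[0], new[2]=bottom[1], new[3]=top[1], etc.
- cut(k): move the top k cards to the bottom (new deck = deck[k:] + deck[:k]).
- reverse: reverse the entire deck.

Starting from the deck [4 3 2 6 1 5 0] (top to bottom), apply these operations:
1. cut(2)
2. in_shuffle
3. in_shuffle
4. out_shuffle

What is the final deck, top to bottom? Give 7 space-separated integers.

After op 1 (cut(2)): [2 6 1 5 0 4 3]
After op 2 (in_shuffle): [5 2 0 6 4 1 3]
After op 3 (in_shuffle): [6 5 4 2 1 0 3]
After op 4 (out_shuffle): [6 1 5 0 4 3 2]

Answer: 6 1 5 0 4 3 2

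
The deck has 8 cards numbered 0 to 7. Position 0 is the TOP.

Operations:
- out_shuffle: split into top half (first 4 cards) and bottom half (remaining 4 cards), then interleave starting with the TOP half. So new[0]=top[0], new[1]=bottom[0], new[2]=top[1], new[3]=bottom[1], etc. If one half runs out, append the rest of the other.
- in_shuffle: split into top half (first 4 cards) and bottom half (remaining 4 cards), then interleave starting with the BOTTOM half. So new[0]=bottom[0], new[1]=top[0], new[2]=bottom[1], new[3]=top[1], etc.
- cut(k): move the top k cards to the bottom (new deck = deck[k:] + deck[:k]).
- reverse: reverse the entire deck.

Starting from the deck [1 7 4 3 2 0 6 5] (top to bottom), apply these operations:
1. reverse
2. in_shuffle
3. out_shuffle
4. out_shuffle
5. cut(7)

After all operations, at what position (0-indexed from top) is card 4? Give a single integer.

Answer: 2

Derivation:
After op 1 (reverse): [5 6 0 2 3 4 7 1]
After op 2 (in_shuffle): [3 5 4 6 7 0 1 2]
After op 3 (out_shuffle): [3 7 5 0 4 1 6 2]
After op 4 (out_shuffle): [3 4 7 1 5 6 0 2]
After op 5 (cut(7)): [2 3 4 7 1 5 6 0]
Card 4 is at position 2.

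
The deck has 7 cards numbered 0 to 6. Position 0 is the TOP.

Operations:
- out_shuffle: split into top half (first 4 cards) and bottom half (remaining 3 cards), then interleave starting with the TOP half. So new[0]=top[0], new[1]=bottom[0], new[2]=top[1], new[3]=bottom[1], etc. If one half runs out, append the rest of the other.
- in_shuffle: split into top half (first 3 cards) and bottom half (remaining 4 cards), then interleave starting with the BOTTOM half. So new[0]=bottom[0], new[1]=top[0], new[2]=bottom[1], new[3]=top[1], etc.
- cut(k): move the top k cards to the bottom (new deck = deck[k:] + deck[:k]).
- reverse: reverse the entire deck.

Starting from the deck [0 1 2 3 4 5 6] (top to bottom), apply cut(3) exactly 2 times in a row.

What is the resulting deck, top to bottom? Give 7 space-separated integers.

Answer: 6 0 1 2 3 4 5

Derivation:
After op 1 (cut(3)): [3 4 5 6 0 1 2]
After op 2 (cut(3)): [6 0 1 2 3 4 5]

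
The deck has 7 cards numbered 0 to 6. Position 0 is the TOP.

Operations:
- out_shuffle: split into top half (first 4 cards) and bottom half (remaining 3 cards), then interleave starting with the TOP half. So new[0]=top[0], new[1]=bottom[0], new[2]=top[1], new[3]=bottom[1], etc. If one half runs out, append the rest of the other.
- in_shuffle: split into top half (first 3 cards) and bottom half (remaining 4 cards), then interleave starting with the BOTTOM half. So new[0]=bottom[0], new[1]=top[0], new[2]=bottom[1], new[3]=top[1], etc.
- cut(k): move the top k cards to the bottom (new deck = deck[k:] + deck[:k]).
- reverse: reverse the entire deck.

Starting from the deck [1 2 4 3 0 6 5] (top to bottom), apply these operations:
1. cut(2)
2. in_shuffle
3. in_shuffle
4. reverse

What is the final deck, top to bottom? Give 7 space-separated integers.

Answer: 2 5 0 4 1 6 3

Derivation:
After op 1 (cut(2)): [4 3 0 6 5 1 2]
After op 2 (in_shuffle): [6 4 5 3 1 0 2]
After op 3 (in_shuffle): [3 6 1 4 0 5 2]
After op 4 (reverse): [2 5 0 4 1 6 3]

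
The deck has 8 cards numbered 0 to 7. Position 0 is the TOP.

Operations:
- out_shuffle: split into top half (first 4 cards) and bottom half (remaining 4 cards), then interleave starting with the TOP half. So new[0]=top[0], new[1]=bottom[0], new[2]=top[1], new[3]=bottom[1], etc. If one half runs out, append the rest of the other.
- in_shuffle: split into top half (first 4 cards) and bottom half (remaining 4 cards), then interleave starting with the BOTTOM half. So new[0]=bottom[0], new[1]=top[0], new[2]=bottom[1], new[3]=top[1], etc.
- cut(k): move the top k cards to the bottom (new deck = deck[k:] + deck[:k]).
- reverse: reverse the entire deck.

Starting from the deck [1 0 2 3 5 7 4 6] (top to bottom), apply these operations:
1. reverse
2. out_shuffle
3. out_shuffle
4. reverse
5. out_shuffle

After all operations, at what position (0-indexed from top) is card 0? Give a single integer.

Answer: 1

Derivation:
After op 1 (reverse): [6 4 7 5 3 2 0 1]
After op 2 (out_shuffle): [6 3 4 2 7 0 5 1]
After op 3 (out_shuffle): [6 7 3 0 4 5 2 1]
After op 4 (reverse): [1 2 5 4 0 3 7 6]
After op 5 (out_shuffle): [1 0 2 3 5 7 4 6]
Card 0 is at position 1.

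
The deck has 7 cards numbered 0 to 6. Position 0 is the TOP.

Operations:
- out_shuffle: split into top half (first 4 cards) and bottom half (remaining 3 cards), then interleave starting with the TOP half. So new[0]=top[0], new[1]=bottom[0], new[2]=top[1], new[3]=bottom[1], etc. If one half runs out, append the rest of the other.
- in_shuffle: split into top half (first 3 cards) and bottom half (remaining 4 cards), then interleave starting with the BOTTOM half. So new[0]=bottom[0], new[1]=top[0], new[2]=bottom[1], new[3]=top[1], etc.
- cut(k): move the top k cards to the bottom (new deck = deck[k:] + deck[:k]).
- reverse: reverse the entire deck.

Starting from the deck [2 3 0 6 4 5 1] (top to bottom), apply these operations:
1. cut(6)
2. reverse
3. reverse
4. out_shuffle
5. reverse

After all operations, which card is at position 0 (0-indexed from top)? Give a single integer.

After op 1 (cut(6)): [1 2 3 0 6 4 5]
After op 2 (reverse): [5 4 6 0 3 2 1]
After op 3 (reverse): [1 2 3 0 6 4 5]
After op 4 (out_shuffle): [1 6 2 4 3 5 0]
After op 5 (reverse): [0 5 3 4 2 6 1]
Position 0: card 0.

Answer: 0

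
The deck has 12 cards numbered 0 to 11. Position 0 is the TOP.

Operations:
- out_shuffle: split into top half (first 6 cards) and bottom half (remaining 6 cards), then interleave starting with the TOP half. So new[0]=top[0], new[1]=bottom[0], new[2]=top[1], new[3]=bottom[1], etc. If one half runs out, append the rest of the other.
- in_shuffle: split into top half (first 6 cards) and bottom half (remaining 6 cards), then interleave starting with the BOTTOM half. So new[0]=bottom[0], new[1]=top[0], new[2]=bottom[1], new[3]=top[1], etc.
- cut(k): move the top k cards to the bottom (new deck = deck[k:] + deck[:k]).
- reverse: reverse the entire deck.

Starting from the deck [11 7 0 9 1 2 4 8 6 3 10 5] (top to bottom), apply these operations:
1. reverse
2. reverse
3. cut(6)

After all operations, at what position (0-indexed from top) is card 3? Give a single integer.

Answer: 3

Derivation:
After op 1 (reverse): [5 10 3 6 8 4 2 1 9 0 7 11]
After op 2 (reverse): [11 7 0 9 1 2 4 8 6 3 10 5]
After op 3 (cut(6)): [4 8 6 3 10 5 11 7 0 9 1 2]
Card 3 is at position 3.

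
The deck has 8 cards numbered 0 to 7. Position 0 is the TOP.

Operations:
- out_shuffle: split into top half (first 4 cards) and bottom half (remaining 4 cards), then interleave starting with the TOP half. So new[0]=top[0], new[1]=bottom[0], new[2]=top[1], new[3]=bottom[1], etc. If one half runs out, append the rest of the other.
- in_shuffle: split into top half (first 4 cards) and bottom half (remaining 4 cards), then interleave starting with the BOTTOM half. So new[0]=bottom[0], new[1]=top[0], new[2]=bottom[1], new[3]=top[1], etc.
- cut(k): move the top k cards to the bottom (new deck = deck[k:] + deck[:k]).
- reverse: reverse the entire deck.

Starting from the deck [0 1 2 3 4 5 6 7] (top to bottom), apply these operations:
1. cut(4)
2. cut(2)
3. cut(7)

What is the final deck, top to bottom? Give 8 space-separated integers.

After op 1 (cut(4)): [4 5 6 7 0 1 2 3]
After op 2 (cut(2)): [6 7 0 1 2 3 4 5]
After op 3 (cut(7)): [5 6 7 0 1 2 3 4]

Answer: 5 6 7 0 1 2 3 4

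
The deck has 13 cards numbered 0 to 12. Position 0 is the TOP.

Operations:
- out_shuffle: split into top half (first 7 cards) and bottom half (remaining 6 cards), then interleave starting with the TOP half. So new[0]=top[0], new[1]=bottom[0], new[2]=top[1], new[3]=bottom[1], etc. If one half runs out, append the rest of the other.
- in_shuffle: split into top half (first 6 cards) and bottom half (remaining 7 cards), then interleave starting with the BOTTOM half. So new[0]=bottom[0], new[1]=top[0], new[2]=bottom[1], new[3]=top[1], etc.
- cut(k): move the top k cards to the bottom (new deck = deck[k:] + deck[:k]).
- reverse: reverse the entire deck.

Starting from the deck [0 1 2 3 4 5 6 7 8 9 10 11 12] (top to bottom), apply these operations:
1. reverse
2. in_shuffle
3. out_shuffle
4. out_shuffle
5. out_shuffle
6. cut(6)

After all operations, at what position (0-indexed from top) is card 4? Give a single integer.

After op 1 (reverse): [12 11 10 9 8 7 6 5 4 3 2 1 0]
After op 2 (in_shuffle): [6 12 5 11 4 10 3 9 2 8 1 7 0]
After op 3 (out_shuffle): [6 9 12 2 5 8 11 1 4 7 10 0 3]
After op 4 (out_shuffle): [6 1 9 4 12 7 2 10 5 0 8 3 11]
After op 5 (out_shuffle): [6 10 1 5 9 0 4 8 12 3 7 11 2]
After op 6 (cut(6)): [4 8 12 3 7 11 2 6 10 1 5 9 0]
Card 4 is at position 0.

Answer: 0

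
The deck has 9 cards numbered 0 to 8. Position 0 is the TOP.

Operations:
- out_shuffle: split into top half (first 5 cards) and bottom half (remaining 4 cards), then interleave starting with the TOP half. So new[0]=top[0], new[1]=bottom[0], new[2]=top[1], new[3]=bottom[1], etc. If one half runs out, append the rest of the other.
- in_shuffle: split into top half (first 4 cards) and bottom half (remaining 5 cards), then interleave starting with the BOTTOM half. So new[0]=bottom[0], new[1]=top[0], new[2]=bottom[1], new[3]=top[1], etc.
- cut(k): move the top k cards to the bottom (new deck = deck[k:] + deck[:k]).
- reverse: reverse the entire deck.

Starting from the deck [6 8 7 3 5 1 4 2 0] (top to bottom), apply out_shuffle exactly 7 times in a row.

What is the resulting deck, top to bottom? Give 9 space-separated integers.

After op 1 (out_shuffle): [6 1 8 4 7 2 3 0 5]
After op 2 (out_shuffle): [6 2 1 3 8 0 4 5 7]
After op 3 (out_shuffle): [6 0 2 4 1 5 3 7 8]
After op 4 (out_shuffle): [6 5 0 3 2 7 4 8 1]
After op 5 (out_shuffle): [6 7 5 4 0 8 3 1 2]
After op 6 (out_shuffle): [6 8 7 3 5 1 4 2 0]
After op 7 (out_shuffle): [6 1 8 4 7 2 3 0 5]

Answer: 6 1 8 4 7 2 3 0 5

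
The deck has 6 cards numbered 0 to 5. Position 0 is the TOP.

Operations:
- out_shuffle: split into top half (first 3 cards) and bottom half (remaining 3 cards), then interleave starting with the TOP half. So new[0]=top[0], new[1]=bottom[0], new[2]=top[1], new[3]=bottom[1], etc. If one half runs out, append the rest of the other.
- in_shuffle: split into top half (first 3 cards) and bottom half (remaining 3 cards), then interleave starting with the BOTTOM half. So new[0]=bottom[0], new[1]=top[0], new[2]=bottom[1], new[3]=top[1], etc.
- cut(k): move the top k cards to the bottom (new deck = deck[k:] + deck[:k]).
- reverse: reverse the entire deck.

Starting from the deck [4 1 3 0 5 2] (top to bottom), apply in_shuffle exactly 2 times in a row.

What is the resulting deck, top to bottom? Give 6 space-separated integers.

After op 1 (in_shuffle): [0 4 5 1 2 3]
After op 2 (in_shuffle): [1 0 2 4 3 5]

Answer: 1 0 2 4 3 5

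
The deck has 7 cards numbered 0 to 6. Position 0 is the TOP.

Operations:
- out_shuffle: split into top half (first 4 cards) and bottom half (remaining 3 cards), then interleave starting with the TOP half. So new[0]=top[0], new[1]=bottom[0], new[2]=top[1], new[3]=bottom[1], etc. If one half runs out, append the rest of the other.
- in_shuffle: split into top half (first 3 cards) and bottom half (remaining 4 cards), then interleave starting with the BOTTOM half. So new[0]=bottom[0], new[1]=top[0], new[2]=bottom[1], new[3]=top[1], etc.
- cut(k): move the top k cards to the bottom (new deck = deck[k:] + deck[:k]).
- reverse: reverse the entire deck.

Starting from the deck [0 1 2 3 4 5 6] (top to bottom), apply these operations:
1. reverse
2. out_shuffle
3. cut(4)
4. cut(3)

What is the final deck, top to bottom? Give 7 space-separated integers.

Answer: 6 2 5 1 4 0 3

Derivation:
After op 1 (reverse): [6 5 4 3 2 1 0]
After op 2 (out_shuffle): [6 2 5 1 4 0 3]
After op 3 (cut(4)): [4 0 3 6 2 5 1]
After op 4 (cut(3)): [6 2 5 1 4 0 3]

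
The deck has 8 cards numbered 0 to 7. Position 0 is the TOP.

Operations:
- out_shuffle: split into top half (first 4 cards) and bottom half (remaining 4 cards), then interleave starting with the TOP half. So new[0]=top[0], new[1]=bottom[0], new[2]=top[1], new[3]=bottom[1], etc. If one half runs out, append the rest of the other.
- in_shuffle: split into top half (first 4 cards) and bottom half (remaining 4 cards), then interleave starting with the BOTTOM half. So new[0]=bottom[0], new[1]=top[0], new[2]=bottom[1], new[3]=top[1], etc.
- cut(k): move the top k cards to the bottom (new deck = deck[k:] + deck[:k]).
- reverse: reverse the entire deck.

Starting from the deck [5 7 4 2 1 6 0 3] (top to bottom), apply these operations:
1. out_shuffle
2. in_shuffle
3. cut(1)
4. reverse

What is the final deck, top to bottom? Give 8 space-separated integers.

After op 1 (out_shuffle): [5 1 7 6 4 0 2 3]
After op 2 (in_shuffle): [4 5 0 1 2 7 3 6]
After op 3 (cut(1)): [5 0 1 2 7 3 6 4]
After op 4 (reverse): [4 6 3 7 2 1 0 5]

Answer: 4 6 3 7 2 1 0 5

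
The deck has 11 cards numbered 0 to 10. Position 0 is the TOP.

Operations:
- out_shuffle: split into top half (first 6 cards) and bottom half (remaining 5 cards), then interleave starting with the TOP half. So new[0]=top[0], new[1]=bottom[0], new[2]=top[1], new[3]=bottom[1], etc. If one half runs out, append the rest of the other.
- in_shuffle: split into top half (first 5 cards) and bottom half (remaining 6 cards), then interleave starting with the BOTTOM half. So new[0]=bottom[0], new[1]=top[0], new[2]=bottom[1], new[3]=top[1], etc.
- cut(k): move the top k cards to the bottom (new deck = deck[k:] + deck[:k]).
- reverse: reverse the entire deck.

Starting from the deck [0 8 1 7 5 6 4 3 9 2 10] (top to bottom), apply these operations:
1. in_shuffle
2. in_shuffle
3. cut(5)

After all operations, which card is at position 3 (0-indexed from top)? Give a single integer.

After op 1 (in_shuffle): [6 0 4 8 3 1 9 7 2 5 10]
After op 2 (in_shuffle): [1 6 9 0 7 4 2 8 5 3 10]
After op 3 (cut(5)): [4 2 8 5 3 10 1 6 9 0 7]
Position 3: card 5.

Answer: 5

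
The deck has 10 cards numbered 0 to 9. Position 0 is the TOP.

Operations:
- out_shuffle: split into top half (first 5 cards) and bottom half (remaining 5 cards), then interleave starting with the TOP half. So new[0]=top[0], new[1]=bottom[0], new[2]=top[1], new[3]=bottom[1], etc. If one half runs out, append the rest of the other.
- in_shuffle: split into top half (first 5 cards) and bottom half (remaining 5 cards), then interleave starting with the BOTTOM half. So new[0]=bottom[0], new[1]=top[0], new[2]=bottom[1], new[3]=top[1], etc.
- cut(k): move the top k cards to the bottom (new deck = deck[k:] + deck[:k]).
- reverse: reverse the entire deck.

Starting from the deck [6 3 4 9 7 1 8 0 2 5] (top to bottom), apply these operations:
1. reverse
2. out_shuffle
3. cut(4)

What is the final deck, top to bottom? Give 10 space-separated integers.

After op 1 (reverse): [5 2 0 8 1 7 9 4 3 6]
After op 2 (out_shuffle): [5 7 2 9 0 4 8 3 1 6]
After op 3 (cut(4)): [0 4 8 3 1 6 5 7 2 9]

Answer: 0 4 8 3 1 6 5 7 2 9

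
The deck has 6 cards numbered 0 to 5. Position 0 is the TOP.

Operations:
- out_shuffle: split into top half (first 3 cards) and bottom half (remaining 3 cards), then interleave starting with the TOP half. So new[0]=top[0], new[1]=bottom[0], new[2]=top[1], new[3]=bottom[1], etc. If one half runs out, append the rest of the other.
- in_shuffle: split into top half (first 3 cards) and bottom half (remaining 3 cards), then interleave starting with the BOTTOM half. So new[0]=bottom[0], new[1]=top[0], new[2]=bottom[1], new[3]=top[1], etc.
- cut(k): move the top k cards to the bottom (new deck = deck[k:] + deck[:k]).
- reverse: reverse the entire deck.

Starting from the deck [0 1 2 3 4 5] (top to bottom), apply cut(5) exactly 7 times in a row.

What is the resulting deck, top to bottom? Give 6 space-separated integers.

Answer: 5 0 1 2 3 4

Derivation:
After op 1 (cut(5)): [5 0 1 2 3 4]
After op 2 (cut(5)): [4 5 0 1 2 3]
After op 3 (cut(5)): [3 4 5 0 1 2]
After op 4 (cut(5)): [2 3 4 5 0 1]
After op 5 (cut(5)): [1 2 3 4 5 0]
After op 6 (cut(5)): [0 1 2 3 4 5]
After op 7 (cut(5)): [5 0 1 2 3 4]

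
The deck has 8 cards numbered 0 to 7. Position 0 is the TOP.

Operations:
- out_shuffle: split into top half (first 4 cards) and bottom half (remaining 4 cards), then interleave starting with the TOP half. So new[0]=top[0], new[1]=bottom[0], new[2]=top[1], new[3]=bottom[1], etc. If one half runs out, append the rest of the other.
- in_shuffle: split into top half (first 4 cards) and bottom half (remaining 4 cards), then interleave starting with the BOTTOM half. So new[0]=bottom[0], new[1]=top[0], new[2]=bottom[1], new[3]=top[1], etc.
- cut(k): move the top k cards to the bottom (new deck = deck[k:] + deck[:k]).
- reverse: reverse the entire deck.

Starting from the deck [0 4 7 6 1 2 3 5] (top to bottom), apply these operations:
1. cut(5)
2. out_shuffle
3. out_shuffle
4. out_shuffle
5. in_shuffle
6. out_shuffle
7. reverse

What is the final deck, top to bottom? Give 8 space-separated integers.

After op 1 (cut(5)): [2 3 5 0 4 7 6 1]
After op 2 (out_shuffle): [2 4 3 7 5 6 0 1]
After op 3 (out_shuffle): [2 5 4 6 3 0 7 1]
After op 4 (out_shuffle): [2 3 5 0 4 7 6 1]
After op 5 (in_shuffle): [4 2 7 3 6 5 1 0]
After op 6 (out_shuffle): [4 6 2 5 7 1 3 0]
After op 7 (reverse): [0 3 1 7 5 2 6 4]

Answer: 0 3 1 7 5 2 6 4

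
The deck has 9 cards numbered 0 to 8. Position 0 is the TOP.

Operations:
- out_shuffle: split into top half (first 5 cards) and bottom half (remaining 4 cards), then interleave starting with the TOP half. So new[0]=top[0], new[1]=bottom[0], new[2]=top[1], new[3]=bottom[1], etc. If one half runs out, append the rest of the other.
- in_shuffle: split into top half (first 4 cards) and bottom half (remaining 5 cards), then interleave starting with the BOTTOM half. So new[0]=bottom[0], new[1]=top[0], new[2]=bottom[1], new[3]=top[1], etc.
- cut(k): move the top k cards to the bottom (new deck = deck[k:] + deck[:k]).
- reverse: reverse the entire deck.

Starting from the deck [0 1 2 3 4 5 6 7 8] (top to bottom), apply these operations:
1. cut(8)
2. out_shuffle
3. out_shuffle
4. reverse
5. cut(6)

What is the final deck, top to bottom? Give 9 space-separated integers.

Answer: 4 6 8 1 3 5 7 0 2

Derivation:
After op 1 (cut(8)): [8 0 1 2 3 4 5 6 7]
After op 2 (out_shuffle): [8 4 0 5 1 6 2 7 3]
After op 3 (out_shuffle): [8 6 4 2 0 7 5 3 1]
After op 4 (reverse): [1 3 5 7 0 2 4 6 8]
After op 5 (cut(6)): [4 6 8 1 3 5 7 0 2]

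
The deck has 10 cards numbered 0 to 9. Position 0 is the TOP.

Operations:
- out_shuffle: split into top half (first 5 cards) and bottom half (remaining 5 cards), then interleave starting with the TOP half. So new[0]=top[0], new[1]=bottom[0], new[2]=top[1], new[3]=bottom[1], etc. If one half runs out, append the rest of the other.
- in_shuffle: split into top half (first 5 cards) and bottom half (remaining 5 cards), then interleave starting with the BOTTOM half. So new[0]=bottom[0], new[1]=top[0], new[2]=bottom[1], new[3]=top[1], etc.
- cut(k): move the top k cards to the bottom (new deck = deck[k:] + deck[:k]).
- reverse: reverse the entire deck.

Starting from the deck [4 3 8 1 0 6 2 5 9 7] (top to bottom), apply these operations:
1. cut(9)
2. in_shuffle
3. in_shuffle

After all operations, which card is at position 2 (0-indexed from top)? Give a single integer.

Answer: 5

Derivation:
After op 1 (cut(9)): [7 4 3 8 1 0 6 2 5 9]
After op 2 (in_shuffle): [0 7 6 4 2 3 5 8 9 1]
After op 3 (in_shuffle): [3 0 5 7 8 6 9 4 1 2]
Position 2: card 5.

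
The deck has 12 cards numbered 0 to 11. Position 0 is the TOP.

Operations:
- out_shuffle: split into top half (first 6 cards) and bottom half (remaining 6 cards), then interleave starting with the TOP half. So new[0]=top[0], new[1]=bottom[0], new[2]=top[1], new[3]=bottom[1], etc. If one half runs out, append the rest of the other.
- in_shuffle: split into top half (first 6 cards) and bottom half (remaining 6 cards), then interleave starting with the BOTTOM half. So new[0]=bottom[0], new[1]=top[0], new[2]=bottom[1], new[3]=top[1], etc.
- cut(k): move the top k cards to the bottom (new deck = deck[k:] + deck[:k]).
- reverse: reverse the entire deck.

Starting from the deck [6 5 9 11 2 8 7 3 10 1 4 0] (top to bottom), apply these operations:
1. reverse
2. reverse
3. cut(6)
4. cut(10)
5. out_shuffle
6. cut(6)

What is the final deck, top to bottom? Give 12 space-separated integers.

Answer: 3 5 10 9 1 11 2 4 8 0 7 6

Derivation:
After op 1 (reverse): [0 4 1 10 3 7 8 2 11 9 5 6]
After op 2 (reverse): [6 5 9 11 2 8 7 3 10 1 4 0]
After op 3 (cut(6)): [7 3 10 1 4 0 6 5 9 11 2 8]
After op 4 (cut(10)): [2 8 7 3 10 1 4 0 6 5 9 11]
After op 5 (out_shuffle): [2 4 8 0 7 6 3 5 10 9 1 11]
After op 6 (cut(6)): [3 5 10 9 1 11 2 4 8 0 7 6]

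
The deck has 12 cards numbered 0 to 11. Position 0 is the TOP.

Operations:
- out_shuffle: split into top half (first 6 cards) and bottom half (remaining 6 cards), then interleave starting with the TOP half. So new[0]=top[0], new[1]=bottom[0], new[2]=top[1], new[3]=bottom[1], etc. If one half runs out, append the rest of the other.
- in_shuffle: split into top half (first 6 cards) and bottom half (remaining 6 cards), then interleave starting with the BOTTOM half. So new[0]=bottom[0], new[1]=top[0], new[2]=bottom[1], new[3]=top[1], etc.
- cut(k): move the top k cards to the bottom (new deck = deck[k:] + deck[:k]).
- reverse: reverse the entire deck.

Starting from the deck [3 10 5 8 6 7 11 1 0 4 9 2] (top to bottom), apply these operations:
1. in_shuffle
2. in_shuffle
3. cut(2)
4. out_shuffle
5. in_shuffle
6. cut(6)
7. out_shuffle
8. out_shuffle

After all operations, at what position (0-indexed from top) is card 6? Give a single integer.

After op 1 (in_shuffle): [11 3 1 10 0 5 4 8 9 6 2 7]
After op 2 (in_shuffle): [4 11 8 3 9 1 6 10 2 0 7 5]
After op 3 (cut(2)): [8 3 9 1 6 10 2 0 7 5 4 11]
After op 4 (out_shuffle): [8 2 3 0 9 7 1 5 6 4 10 11]
After op 5 (in_shuffle): [1 8 5 2 6 3 4 0 10 9 11 7]
After op 6 (cut(6)): [4 0 10 9 11 7 1 8 5 2 6 3]
After op 7 (out_shuffle): [4 1 0 8 10 5 9 2 11 6 7 3]
After op 8 (out_shuffle): [4 9 1 2 0 11 8 6 10 7 5 3]
Card 6 is at position 7.

Answer: 7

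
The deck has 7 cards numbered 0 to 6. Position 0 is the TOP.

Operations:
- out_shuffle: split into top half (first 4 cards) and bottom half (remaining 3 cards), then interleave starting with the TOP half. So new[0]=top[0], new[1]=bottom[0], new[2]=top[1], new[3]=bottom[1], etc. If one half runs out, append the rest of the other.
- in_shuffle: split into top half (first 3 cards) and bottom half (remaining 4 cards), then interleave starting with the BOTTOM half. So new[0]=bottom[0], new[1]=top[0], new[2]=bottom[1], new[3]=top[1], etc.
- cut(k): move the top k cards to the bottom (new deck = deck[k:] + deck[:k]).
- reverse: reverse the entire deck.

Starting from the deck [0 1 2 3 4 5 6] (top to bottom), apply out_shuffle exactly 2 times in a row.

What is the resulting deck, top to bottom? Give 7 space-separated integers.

Answer: 0 2 4 6 1 3 5

Derivation:
After op 1 (out_shuffle): [0 4 1 5 2 6 3]
After op 2 (out_shuffle): [0 2 4 6 1 3 5]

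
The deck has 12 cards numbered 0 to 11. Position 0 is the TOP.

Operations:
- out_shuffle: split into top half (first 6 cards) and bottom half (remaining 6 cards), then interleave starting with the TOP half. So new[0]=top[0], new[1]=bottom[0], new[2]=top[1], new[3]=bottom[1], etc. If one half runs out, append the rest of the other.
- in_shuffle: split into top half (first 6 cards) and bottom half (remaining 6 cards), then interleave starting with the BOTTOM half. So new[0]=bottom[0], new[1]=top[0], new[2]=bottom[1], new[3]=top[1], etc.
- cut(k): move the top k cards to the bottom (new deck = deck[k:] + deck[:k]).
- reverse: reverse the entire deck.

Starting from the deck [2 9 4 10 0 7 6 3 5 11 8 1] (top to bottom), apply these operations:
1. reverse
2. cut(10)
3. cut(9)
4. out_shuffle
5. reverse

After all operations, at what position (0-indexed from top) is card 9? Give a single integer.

Answer: 5

Derivation:
After op 1 (reverse): [1 8 11 5 3 6 7 0 10 4 9 2]
After op 2 (cut(10)): [9 2 1 8 11 5 3 6 7 0 10 4]
After op 3 (cut(9)): [0 10 4 9 2 1 8 11 5 3 6 7]
After op 4 (out_shuffle): [0 8 10 11 4 5 9 3 2 6 1 7]
After op 5 (reverse): [7 1 6 2 3 9 5 4 11 10 8 0]
Card 9 is at position 5.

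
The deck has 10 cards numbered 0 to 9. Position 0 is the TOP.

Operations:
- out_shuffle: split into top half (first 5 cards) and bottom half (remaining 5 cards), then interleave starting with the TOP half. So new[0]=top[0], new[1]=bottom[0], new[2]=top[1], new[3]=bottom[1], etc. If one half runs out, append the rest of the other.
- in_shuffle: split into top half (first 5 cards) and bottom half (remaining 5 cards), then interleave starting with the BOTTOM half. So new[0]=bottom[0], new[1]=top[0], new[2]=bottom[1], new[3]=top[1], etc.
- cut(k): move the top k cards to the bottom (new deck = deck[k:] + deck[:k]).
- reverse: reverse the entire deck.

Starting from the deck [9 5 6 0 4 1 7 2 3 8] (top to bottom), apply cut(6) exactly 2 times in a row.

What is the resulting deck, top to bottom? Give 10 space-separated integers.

Answer: 6 0 4 1 7 2 3 8 9 5

Derivation:
After op 1 (cut(6)): [7 2 3 8 9 5 6 0 4 1]
After op 2 (cut(6)): [6 0 4 1 7 2 3 8 9 5]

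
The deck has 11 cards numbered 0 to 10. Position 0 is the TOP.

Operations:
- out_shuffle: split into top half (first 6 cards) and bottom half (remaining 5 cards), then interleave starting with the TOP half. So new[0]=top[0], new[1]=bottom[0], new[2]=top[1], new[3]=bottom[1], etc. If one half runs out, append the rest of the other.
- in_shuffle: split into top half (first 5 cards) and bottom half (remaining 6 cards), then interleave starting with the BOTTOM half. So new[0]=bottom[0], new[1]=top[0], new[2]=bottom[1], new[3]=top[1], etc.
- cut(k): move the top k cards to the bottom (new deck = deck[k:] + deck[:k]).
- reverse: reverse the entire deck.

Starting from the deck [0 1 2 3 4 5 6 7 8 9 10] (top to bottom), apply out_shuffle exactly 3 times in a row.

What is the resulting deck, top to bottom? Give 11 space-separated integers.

Answer: 0 7 3 10 6 2 9 5 1 8 4

Derivation:
After op 1 (out_shuffle): [0 6 1 7 2 8 3 9 4 10 5]
After op 2 (out_shuffle): [0 3 6 9 1 4 7 10 2 5 8]
After op 3 (out_shuffle): [0 7 3 10 6 2 9 5 1 8 4]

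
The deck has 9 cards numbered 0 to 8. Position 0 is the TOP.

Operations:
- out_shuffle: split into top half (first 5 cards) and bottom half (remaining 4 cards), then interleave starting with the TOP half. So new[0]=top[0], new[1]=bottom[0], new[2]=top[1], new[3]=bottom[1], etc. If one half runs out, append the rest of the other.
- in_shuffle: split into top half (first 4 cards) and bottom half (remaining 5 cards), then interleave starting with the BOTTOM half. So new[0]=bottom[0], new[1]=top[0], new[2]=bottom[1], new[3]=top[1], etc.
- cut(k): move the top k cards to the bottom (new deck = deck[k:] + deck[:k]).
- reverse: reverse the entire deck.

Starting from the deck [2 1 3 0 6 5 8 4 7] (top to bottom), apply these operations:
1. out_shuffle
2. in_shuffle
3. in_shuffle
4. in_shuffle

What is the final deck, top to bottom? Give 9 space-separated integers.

Answer: 7 0 4 3 8 1 5 2 6

Derivation:
After op 1 (out_shuffle): [2 5 1 8 3 4 0 7 6]
After op 2 (in_shuffle): [3 2 4 5 0 1 7 8 6]
After op 3 (in_shuffle): [0 3 1 2 7 4 8 5 6]
After op 4 (in_shuffle): [7 0 4 3 8 1 5 2 6]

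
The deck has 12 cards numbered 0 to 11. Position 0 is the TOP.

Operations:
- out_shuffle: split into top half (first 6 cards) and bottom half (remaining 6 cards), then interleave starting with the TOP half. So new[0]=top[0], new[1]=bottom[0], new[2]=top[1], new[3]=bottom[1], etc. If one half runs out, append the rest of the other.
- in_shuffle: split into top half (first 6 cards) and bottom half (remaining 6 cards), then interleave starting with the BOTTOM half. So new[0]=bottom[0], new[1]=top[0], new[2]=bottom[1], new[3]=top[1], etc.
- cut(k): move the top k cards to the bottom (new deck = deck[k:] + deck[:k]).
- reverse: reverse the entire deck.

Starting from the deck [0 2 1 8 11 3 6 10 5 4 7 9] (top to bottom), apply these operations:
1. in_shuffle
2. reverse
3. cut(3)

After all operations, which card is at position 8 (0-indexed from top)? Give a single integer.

Answer: 6

Derivation:
After op 1 (in_shuffle): [6 0 10 2 5 1 4 8 7 11 9 3]
After op 2 (reverse): [3 9 11 7 8 4 1 5 2 10 0 6]
After op 3 (cut(3)): [7 8 4 1 5 2 10 0 6 3 9 11]
Position 8: card 6.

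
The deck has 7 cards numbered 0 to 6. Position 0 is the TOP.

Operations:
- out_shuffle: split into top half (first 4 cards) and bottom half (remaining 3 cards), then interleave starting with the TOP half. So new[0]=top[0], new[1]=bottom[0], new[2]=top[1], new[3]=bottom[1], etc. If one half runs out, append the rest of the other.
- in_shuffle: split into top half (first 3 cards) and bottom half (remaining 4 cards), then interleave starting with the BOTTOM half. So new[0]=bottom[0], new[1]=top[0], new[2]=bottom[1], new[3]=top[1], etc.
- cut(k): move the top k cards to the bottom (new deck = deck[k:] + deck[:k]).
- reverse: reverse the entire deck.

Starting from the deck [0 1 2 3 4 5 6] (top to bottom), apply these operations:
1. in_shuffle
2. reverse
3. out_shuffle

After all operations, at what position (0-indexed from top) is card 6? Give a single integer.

After op 1 (in_shuffle): [3 0 4 1 5 2 6]
After op 2 (reverse): [6 2 5 1 4 0 3]
After op 3 (out_shuffle): [6 4 2 0 5 3 1]
Card 6 is at position 0.

Answer: 0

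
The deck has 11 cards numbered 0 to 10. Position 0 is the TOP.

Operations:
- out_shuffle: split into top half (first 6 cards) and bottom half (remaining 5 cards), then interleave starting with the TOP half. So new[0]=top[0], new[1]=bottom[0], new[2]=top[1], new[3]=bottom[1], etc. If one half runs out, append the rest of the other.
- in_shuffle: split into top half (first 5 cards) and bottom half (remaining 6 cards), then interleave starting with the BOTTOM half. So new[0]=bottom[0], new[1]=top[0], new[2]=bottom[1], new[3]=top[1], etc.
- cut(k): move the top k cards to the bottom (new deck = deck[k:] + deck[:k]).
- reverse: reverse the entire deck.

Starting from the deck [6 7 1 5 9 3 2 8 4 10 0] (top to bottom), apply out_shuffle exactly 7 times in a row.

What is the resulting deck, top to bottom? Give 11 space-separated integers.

After op 1 (out_shuffle): [6 2 7 8 1 4 5 10 9 0 3]
After op 2 (out_shuffle): [6 5 2 10 7 9 8 0 1 3 4]
After op 3 (out_shuffle): [6 8 5 0 2 1 10 3 7 4 9]
After op 4 (out_shuffle): [6 10 8 3 5 7 0 4 2 9 1]
After op 5 (out_shuffle): [6 0 10 4 8 2 3 9 5 1 7]
After op 6 (out_shuffle): [6 3 0 9 10 5 4 1 8 7 2]
After op 7 (out_shuffle): [6 4 3 1 0 8 9 7 10 2 5]

Answer: 6 4 3 1 0 8 9 7 10 2 5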